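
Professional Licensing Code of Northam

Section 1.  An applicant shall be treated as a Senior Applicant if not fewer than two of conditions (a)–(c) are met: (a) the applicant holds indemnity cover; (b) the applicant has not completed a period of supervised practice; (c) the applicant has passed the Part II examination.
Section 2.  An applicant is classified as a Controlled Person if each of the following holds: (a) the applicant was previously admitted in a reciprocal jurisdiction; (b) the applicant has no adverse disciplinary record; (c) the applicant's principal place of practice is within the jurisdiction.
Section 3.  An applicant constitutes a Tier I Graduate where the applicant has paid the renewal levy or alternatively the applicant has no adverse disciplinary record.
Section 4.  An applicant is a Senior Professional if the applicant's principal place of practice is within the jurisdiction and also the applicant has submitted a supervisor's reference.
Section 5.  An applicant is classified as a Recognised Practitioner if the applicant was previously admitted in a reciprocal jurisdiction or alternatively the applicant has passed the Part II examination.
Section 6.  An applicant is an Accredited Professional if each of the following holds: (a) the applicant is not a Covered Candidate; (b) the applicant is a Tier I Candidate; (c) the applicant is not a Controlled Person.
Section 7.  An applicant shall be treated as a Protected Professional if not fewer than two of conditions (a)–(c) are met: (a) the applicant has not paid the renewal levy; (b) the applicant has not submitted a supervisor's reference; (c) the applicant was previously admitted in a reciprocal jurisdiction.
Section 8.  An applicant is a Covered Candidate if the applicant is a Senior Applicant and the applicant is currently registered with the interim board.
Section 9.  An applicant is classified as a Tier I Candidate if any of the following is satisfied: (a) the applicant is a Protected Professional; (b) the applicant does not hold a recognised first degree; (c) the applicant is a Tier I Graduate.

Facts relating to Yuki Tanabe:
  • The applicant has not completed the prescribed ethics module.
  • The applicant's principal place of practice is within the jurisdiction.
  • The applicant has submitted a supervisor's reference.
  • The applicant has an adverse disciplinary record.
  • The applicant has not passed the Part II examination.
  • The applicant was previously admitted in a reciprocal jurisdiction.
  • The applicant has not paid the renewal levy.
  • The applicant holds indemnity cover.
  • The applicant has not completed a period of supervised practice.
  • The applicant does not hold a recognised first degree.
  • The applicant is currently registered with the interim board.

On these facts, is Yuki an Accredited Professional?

section 1 — Senior Applicant: the applicant holds indemnity cover? yes; the applicant has not completed a period of supervised practice? yes; the applicant has passed the Part II examination? no — 2 of 3 hold (need ≥2) → satisfied.
section 8 — Covered Candidate: [Senior Applicant (section 1)? yes] AND [the applicant is currently registered with the interim board? yes] → satisfied.
section 7 — Protected Professional: the applicant has not paid the renewal levy? yes; the applicant has not submitted a supervisor's reference? no; the applicant was previously admitted in a reciprocal jurisdiction? yes — 2 of 3 hold (need ≥2) → satisfied.
section 3 — Tier I Graduate: [the applicant has paid the renewal levy? no] OR [the applicant has no adverse disciplinary record? no] → not satisfied.
section 9 — Tier I Candidate: [Protected Professional (section 7)? yes] OR [the applicant does not hold a recognised first degree? yes] OR [Tier I Graduate (section 3)? no] → satisfied.
section 2 — Controlled Person: [the applicant was previously admitted in a reciprocal jurisdiction? yes] AND [the applicant has no adverse disciplinary record? no] AND [the applicant's principal place of practice is within the jurisdiction? yes] → not satisfied.
section 6 — Accredited Professional: [not a Covered Candidate (section 8)? no] AND [Tier I Candidate (section 9)? yes] AND [not a Controlled Person (section 2)? yes] → not satisfied.

No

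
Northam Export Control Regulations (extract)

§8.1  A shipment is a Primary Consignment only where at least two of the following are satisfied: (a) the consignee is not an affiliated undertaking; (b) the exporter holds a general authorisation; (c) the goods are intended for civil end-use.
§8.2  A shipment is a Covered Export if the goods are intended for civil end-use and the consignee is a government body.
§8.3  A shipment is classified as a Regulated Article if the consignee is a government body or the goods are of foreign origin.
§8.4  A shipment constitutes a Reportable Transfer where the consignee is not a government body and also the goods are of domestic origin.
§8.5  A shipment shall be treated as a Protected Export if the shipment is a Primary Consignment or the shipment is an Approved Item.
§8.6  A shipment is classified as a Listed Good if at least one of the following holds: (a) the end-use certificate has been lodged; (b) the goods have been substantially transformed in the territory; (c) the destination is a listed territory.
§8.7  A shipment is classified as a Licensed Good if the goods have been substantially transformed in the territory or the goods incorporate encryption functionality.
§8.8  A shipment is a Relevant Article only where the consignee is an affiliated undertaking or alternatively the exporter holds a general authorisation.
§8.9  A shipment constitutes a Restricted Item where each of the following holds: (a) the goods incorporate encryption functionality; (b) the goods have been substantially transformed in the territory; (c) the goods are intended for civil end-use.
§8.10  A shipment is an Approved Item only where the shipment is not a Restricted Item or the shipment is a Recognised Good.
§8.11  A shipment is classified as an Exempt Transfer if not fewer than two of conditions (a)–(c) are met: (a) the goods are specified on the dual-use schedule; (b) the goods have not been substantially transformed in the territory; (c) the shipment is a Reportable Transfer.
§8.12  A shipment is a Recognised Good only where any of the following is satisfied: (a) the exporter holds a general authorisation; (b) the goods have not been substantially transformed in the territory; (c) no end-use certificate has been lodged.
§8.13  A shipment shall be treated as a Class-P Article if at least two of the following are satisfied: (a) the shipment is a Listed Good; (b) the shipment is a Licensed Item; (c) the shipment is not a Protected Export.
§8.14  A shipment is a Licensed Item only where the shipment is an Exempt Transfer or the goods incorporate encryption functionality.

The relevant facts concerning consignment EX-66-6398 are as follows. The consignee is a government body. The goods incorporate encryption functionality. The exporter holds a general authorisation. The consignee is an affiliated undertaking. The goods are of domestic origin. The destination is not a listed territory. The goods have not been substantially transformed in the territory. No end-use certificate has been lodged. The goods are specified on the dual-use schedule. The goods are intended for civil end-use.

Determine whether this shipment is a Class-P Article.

§8.6 — Listed Good: [the end-use certificate has been lodged? no] OR [the goods have been substantially transformed in the territory? no] OR [the destination is a listed territory? no] → not satisfied.
§8.4 — Reportable Transfer: [the consignee is not a government body? no] AND [the goods are of domestic origin? yes] → not satisfied.
§8.11 — Exempt Transfer: the goods are specified on the dual-use schedule? yes; the goods have not been substantially transformed in the territory? yes; Reportable Transfer (§8.4)? no — 2 of 3 hold (need ≥2) → satisfied.
§8.14 — Licensed Item: [Exempt Transfer (§8.11)? yes] OR [the goods incorporate encryption functionality? yes] → satisfied.
§8.1 — Primary Consignment: the consignee is not an affiliated undertaking? no; the exporter holds a general authorisation? yes; the goods are intended for civil end-use? yes — 2 of 3 hold (need ≥2) → satisfied.
§8.9 — Restricted Item: [the goods incorporate encryption functionality? yes] AND [the goods have been substantially transformed in the territory? no] AND [the goods are intended for civil end-use? yes] → not satisfied.
§8.12 — Recognised Good: [the exporter holds a general authorisation? yes] OR [the goods have not been substantially transformed in the territory? yes] OR [no end-use certificate has been lodged? yes] → satisfied.
§8.10 — Approved Item: [not a Restricted Item (§8.9)? yes] OR [Recognised Good (§8.12)? yes] → satisfied.
§8.5 — Protected Export: [Primary Consignment (§8.1)? yes] OR [Approved Item (§8.10)? yes] → satisfied.
§8.13 — Class-P Article: Listed Good (§8.6)? no; Licensed Item (§8.14)? yes; not a Protected Export (§8.5)? no — 1 of 3 hold (need ≥2) → not satisfied.

No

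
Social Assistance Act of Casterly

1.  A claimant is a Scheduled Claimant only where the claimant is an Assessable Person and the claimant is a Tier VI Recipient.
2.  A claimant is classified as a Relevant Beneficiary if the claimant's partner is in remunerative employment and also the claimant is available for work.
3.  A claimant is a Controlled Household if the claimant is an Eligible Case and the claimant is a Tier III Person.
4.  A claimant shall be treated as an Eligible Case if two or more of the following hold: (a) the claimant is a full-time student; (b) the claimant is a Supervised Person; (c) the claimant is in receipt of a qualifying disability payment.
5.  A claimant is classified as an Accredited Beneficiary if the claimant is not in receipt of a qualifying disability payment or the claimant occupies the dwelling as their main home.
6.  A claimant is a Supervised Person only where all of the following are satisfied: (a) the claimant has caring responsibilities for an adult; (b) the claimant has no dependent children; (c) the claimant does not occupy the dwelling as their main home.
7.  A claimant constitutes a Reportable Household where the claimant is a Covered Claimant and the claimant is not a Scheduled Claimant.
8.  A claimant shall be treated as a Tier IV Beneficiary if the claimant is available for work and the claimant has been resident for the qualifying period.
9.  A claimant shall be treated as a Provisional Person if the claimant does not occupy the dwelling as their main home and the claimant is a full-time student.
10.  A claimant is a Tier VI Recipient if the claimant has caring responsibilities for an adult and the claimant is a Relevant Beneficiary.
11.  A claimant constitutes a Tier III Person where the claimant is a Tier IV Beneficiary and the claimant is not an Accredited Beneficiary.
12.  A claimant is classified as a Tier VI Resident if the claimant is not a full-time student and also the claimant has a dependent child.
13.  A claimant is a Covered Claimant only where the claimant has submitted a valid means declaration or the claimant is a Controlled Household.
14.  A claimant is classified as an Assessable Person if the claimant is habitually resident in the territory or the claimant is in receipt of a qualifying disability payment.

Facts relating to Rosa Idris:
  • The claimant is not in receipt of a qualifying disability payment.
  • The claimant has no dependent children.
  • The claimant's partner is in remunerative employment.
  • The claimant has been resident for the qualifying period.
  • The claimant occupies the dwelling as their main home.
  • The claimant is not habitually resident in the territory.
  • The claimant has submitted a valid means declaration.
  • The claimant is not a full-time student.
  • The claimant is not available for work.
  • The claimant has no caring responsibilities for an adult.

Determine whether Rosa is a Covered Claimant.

Yes

paragraph 6 — Supervised Person: [the claimant has caring responsibilities for an adult? no] AND [the claimant has no dependent children? yes] AND [the claimant does not occupy the dwelling as their main home? no] → not satisfied.
paragraph 4 — Eligible Case: the claimant is a full-time student? no; Supervised Person (paragraph 6)? no; the claimant is in receipt of a qualifying disability payment? no — 0 of 3 hold (need ≥2) → not satisfied.
paragraph 8 — Tier IV Beneficiary: [the claimant is available for work? no] AND [the claimant has been resident for the qualifying period? yes] → not satisfied.
paragraph 5 — Accredited Beneficiary: [the claimant is not in receipt of a qualifying disability payment? yes] OR [the claimant occupies the dwelling as their main home? yes] → satisfied.
paragraph 11 — Tier III Person: [Tier IV Beneficiary (paragraph 8)? no] AND [not an Accredited Beneficiary (paragraph 5)? no] → not satisfied.
paragraph 3 — Controlled Household: [Eligible Case (paragraph 4)? no] AND [Tier III Person (paragraph 11)? no] → not satisfied.
paragraph 13 — Covered Claimant: [the claimant has submitted a valid means declaration? yes] OR [Controlled Household (paragraph 3)? no] → satisfied.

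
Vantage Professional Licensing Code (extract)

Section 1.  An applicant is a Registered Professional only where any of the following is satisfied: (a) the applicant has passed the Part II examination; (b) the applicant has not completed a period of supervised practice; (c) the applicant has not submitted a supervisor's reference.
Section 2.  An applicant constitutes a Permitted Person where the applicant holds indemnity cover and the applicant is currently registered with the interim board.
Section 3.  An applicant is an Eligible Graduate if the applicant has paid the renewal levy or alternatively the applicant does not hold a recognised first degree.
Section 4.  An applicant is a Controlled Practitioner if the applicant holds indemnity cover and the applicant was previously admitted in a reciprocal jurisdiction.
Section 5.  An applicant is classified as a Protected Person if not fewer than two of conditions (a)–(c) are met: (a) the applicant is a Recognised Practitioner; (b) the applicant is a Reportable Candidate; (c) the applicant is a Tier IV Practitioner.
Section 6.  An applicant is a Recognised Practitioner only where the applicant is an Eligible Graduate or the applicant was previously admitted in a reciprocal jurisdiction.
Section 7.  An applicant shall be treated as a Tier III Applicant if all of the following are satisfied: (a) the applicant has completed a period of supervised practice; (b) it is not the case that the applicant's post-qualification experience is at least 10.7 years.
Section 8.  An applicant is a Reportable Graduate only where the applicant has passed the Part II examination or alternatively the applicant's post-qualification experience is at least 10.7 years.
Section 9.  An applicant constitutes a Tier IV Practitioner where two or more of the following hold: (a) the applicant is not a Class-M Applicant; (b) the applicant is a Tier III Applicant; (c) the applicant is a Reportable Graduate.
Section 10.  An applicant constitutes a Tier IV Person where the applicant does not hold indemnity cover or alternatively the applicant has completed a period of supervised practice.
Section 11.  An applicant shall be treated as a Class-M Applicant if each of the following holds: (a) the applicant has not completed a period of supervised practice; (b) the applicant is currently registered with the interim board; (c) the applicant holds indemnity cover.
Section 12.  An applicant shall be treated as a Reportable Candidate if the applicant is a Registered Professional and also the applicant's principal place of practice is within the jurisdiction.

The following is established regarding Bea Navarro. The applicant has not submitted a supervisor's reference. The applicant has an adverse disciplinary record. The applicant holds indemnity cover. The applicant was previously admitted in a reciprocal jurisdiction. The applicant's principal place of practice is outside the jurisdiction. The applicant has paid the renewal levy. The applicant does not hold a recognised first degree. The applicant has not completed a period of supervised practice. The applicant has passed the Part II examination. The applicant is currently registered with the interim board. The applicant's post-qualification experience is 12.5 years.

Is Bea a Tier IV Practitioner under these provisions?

No

Under section 11: the applicant has not completed a period of supervised practice? yes; and the applicant is currently registered with the interim board? yes; and the applicant holds indemnity cover? yes. So the applicant is a Class-M Applicant.
Under section 7: the applicant has completed a period of supervised practice? no; and applicant's post-qualification experience: 12.5 years ≥ 10.7 years? yes, so negated condition no. So the applicant is not a Tier III Applicant.
Under section 8: the applicant has passed the Part II examination? yes; or applicant's post-qualification experience: 12.5 years ≥ 10.7 years? yes. So the applicant is a Reportable Graduate.
Under section 9: not a Class-M Applicant (section 11)? no; Tier III Applicant (section 7)? no; Reportable Graduate (section 8)? yes — 1 of 3 hold (need ≥2) → not satisfied.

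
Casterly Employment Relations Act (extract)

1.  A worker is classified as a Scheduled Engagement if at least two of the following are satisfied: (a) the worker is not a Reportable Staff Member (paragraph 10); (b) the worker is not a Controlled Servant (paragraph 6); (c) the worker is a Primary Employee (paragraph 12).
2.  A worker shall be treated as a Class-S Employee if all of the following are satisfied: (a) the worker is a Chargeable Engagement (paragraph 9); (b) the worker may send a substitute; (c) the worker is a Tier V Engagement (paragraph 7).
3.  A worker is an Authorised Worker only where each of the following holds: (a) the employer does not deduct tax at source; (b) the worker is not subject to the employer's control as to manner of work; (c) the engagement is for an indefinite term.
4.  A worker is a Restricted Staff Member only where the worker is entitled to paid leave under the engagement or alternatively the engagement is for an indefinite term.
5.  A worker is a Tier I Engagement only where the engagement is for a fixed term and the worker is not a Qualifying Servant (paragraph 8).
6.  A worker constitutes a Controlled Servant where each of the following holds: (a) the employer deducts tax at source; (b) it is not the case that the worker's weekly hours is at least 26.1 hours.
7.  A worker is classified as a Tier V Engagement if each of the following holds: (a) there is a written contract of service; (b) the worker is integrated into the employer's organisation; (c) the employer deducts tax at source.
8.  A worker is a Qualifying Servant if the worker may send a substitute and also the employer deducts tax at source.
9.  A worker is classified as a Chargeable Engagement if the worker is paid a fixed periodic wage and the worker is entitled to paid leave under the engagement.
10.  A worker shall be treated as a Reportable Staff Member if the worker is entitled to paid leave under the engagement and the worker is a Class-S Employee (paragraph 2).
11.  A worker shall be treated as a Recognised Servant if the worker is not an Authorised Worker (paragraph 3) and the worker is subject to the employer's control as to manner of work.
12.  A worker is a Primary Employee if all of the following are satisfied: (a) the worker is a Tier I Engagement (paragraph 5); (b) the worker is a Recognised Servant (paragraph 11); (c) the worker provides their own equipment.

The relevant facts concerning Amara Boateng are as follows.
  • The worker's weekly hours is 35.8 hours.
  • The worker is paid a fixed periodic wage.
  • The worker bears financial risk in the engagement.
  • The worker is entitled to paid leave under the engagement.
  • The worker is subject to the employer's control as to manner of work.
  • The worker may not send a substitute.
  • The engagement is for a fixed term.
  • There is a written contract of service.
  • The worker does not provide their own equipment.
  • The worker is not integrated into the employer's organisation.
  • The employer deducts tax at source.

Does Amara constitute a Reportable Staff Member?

No

paragraph 9 — Chargeable Engagement: [the worker is paid a fixed periodic wage? yes] AND [the worker is entitled to paid leave under the engagement? yes] → satisfied.
paragraph 7 — Tier V Engagement: [there is a written contract of service? yes] AND [the worker is integrated into the employer's organisation? no] AND [the employer deducts tax at source? yes] → not satisfied.
paragraph 2 — Class-S Employee: [Chargeable Engagement (paragraph 9)? yes] AND [the worker may send a substitute? no] AND [Tier V Engagement (paragraph 7)? no] → not satisfied.
paragraph 10 — Reportable Staff Member: [the worker is entitled to paid leave under the engagement? yes] AND [Class-S Employee (paragraph 2)? no] → not satisfied.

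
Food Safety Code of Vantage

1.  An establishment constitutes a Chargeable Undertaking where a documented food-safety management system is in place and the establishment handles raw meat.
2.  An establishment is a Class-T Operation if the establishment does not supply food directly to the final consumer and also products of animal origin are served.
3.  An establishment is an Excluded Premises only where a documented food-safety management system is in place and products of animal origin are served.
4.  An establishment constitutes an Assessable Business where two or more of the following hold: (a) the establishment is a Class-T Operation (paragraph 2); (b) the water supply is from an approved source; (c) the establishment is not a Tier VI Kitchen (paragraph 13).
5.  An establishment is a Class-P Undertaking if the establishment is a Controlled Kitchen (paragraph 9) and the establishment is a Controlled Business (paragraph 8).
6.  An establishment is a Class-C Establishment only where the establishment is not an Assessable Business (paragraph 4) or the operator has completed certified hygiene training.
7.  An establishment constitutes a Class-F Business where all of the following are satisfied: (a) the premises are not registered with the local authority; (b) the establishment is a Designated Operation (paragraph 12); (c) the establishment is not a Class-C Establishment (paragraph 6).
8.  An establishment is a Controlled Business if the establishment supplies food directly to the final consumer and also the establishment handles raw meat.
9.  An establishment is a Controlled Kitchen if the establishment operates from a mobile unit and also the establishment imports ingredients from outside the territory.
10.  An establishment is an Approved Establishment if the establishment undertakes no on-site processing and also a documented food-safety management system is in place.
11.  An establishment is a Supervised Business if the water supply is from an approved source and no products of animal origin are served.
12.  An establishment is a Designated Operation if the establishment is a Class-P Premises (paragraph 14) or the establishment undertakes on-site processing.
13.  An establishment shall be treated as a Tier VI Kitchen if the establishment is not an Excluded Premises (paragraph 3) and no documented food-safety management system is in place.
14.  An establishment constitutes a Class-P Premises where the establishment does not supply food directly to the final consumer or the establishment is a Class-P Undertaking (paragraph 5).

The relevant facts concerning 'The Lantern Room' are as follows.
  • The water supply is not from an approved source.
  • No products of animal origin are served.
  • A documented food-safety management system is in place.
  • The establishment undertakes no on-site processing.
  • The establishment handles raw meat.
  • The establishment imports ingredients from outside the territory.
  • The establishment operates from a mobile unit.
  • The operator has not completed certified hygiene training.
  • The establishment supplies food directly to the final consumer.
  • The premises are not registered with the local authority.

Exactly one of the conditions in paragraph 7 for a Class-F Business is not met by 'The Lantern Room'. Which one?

Class-C Establishment

paragraph 9 — Controlled Kitchen: [the establishment operates from a mobile unit? yes] AND [the establishment imports ingredients from outside the territory? yes] → satisfied.
paragraph 8 — Controlled Business: [the establishment supplies food directly to the final consumer? yes] AND [the establishment handles raw meat? yes] → satisfied.
paragraph 5 — Class-P Undertaking: [Controlled Kitchen (paragraph 9)? yes] AND [Controlled Business (paragraph 8)? yes] → satisfied.
paragraph 14 — Class-P Premises: [the establishment does not supply food directly to the final consumer? no] OR [Class-P Undertaking (paragraph 5)? yes] → satisfied.
paragraph 12 — Designated Operation: [Class-P Premises (paragraph 14)? yes] OR [the establishment undertakes on-site processing? no] → satisfied.
paragraph 2 — Class-T Operation: [the establishment does not supply food directly to the final consumer? no] AND [products of animal origin are served? no] → not satisfied.
paragraph 3 — Excluded Premises: [a documented food-safety management system is in place? yes] AND [products of animal origin are served? no] → not satisfied.
paragraph 13 — Tier VI Kitchen: [not an Excluded Premises (paragraph 3)? yes] AND [no documented food-safety management system is in place? no] → not satisfied.
paragraph 4 — Assessable Business: Class-T Operation (paragraph 2)? no; the water supply is from an approved source? no; not a Tier VI Kitchen (paragraph 13)? yes — 1 of 3 hold (need ≥2) → not satisfied.
paragraph 6 — Class-C Establishment: [not an Assessable Business (paragraph 4)? yes] OR [the operator has completed certified hygiene training? no] → satisfied.
paragraph 7 — Class-F Business: [the premises are not registered with the local authority? yes] AND [Designated Operation (paragraph 12)? yes] AND [not a Class-C Establishment (paragraph 6)? no] → not satisfied.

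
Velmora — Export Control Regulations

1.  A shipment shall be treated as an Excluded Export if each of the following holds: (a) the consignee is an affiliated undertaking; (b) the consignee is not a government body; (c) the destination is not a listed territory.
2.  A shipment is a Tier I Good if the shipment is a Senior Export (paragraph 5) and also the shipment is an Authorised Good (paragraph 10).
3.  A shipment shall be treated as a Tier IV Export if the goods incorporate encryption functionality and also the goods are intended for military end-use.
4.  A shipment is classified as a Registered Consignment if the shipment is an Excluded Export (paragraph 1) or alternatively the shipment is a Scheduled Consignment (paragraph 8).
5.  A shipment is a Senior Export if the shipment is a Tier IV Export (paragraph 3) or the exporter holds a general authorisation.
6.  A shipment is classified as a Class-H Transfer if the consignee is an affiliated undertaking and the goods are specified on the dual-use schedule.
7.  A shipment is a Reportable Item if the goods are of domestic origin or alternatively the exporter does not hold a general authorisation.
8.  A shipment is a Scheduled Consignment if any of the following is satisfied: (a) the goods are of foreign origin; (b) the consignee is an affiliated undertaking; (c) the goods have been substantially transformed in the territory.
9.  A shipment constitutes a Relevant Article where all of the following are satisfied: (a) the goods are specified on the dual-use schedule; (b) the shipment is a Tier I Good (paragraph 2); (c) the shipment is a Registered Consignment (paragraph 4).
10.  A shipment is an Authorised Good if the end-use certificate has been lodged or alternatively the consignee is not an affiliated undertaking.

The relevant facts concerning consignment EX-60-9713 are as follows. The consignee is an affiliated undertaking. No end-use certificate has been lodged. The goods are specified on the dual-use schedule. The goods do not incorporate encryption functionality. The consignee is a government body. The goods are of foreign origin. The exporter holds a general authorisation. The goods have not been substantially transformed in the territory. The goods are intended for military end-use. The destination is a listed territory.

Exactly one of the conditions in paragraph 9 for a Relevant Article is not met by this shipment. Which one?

paragraph 3 — Tier IV Export: [the goods incorporate encryption functionality? no] AND [the goods are intended for military end-use? yes] → not satisfied.
paragraph 5 — Senior Export: [Tier IV Export (paragraph 3)? no] OR [the exporter holds a general authorisation? yes] → satisfied.
paragraph 10 — Authorised Good: [the end-use certificate has been lodged? no] OR [the consignee is not an affiliated undertaking? no] → not satisfied.
paragraph 2 — Tier I Good: [Senior Export (paragraph 5)? yes] AND [Authorised Good (paragraph 10)? no] → not satisfied.
paragraph 1 — Excluded Export: [the consignee is an affiliated undertaking? yes] AND [the consignee is not a government body? no] AND [the destination is not a listed territory? no] → not satisfied.
paragraph 8 — Scheduled Consignment: [the goods are of foreign origin? yes] OR [the consignee is an affiliated undertaking? yes] OR [the goods have been substantially transformed in the territory? no] → satisfied.
paragraph 4 — Registered Consignment: [Excluded Export (paragraph 1)? no] OR [Scheduled Consignment (paragraph 8)? yes] → satisfied.
paragraph 9 — Relevant Article: [the goods are specified on the dual-use schedule? yes] AND [Tier I Good (paragraph 2)? no] AND [Registered Consignment (paragraph 4)? yes] → not satisfied.

Tier I Good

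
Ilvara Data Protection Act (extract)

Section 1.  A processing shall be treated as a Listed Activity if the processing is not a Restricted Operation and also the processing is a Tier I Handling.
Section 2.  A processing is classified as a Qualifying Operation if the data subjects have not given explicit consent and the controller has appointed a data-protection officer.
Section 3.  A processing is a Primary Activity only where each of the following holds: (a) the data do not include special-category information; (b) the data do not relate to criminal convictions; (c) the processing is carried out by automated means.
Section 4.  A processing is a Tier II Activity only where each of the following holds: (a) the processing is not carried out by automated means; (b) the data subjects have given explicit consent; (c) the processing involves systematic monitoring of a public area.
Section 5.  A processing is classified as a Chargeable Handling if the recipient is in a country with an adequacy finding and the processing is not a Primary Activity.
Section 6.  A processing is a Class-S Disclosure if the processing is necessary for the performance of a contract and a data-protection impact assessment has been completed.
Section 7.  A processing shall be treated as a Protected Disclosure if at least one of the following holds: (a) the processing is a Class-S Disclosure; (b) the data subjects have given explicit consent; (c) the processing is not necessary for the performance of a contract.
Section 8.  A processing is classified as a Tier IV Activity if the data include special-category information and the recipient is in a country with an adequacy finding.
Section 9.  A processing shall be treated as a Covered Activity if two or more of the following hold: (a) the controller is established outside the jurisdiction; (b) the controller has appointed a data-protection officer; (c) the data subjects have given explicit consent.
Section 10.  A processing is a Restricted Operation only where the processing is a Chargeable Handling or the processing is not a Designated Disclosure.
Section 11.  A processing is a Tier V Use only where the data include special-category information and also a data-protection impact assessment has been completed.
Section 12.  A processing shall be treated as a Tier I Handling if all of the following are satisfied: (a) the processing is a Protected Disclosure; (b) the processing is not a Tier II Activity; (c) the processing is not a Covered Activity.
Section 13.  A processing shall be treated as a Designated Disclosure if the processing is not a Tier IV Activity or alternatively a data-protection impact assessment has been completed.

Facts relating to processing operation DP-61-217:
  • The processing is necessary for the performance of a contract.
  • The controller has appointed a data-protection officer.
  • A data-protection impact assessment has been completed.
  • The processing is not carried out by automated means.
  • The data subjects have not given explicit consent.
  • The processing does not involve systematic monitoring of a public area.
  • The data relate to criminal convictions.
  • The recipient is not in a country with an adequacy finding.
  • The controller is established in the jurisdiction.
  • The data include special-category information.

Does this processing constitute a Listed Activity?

Under section 3: the data do not include special-category information? no; and the data do not relate to criminal convictions? no; and the processing is carried out by automated means? no. So the processing is not a Primary Activity.
Under section 5: the recipient is in a country with an adequacy finding? no; and not a Primary Activity (section 3)? yes. So the processing is not a Chargeable Handling.
Under section 8: the data include special-category information? yes; and the recipient is in a country with an adequacy finding? no. So the processing is not a Tier IV Activity.
Under section 13: not a Tier IV Activity (section 8)? yes; or a data-protection impact assessment has been completed? yes. So the processing is a Designated Disclosure.
Under section 10: Chargeable Handling (section 5)? no; or not a Designated Disclosure (section 13)? no. So the processing is not a Restricted Operation.
Under section 6: the processing is necessary for the performance of a contract? yes; and a data-protection impact assessment has been completed? yes. So the processing is a Class-S Disclosure.
Under section 7: Class-S Disclosure (section 6)? yes; or the data subjects have given explicit consent? no; or the processing is not necessary for the performance of a contract? no. So the processing is a Protected Disclosure.
Under section 4: the processing is not carried out by automated means? yes; and the data subjects have given explicit consent? no; and the processing involves systematic monitoring of a public area? no. So the processing is not a Tier II Activity.
Under section 9: the controller is established outside the jurisdiction? no; the controller has appointed a data-protection officer? yes; the data subjects have given explicit consent? no — 1 of 3 hold (need ≥2) → not satisfied.
Under section 12: Protected Disclosure (section 7)? yes; and not a Tier II Activity (section 4)? yes; and not a Covered Activity (section 9)? yes. So the processing is a Tier I Handling.
Under section 1: not a Restricted Operation (section 10)? yes; and Tier I Handling (section 12)? yes. So the processing is a Listed Activity.

Yes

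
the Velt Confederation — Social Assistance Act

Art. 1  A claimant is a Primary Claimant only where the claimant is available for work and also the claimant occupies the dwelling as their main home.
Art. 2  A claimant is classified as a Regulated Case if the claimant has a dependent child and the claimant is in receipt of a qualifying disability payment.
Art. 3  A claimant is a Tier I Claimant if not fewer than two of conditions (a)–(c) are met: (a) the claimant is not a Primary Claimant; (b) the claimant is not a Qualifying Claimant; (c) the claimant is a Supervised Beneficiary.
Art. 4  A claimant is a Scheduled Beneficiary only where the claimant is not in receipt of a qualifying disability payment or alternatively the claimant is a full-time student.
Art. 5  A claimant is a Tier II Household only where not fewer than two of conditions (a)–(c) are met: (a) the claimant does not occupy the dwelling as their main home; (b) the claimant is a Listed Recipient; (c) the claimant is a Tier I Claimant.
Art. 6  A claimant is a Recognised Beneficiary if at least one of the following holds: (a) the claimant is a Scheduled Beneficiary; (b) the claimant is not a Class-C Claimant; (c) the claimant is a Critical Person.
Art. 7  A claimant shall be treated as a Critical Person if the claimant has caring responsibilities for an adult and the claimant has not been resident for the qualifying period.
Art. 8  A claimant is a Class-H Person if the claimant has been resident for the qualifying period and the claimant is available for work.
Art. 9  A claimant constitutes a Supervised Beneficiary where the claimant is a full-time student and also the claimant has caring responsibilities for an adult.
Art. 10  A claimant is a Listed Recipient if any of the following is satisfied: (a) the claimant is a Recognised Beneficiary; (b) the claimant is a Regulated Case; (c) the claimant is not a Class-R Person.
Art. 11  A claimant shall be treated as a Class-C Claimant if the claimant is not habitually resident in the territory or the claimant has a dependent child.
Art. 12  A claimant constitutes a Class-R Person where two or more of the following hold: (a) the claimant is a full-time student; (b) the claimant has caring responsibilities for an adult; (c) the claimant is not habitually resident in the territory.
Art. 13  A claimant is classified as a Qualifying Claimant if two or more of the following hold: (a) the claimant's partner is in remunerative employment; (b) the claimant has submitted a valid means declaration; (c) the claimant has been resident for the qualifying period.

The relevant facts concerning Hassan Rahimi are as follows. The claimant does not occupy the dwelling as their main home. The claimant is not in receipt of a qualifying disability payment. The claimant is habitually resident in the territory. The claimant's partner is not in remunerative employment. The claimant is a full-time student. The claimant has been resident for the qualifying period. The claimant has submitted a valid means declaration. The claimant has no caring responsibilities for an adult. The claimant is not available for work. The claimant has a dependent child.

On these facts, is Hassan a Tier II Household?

article 4 — Scheduled Beneficiary: [the claimant is not in receipt of a qualifying disability payment? yes] OR [the claimant is a full-time student? yes] → satisfied.
article 11 — Class-C Claimant: [the claimant is not habitually resident in the territory? no] OR [the claimant has a dependent child? yes] → satisfied.
article 7 — Critical Person: [the claimant has caring responsibilities for an adult? no] AND [the claimant has not been resident for the qualifying period? no] → not satisfied.
article 6 — Recognised Beneficiary: [Scheduled Beneficiary (article 4)? yes] OR [not a Class-C Claimant (article 11)? no] OR [Critical Person (article 7)? no] → satisfied.
article 2 — Regulated Case: [the claimant has a dependent child? yes] AND [the claimant is in receipt of a qualifying disability payment? no] → not satisfied.
article 12 — Class-R Person: the claimant is a full-time student? yes; the claimant has caring responsibilities for an adult? no; the claimant is not habitually resident in the territory? no — 1 of 3 hold (need ≥2) → not satisfied.
article 10 — Listed Recipient: [Recognised Beneficiary (article 6)? yes] OR [Regulated Case (article 2)? no] OR [not a Class-R Person (article 12)? yes] → satisfied.
article 1 — Primary Claimant: [the claimant is available for work? no] AND [the claimant occupies the dwelling as their main home? no] → not satisfied.
article 13 — Qualifying Claimant: the claimant's partner is in remunerative employment? no; the claimant has submitted a valid means declaration? yes; the claimant has been resident for the qualifying period? yes — 2 of 3 hold (need ≥2) → satisfied.
article 9 — Supervised Beneficiary: [the claimant is a full-time student? yes] AND [the claimant has caring responsibilities for an adult? no] → not satisfied.
article 3 — Tier I Claimant: not a Primary Claimant (article 1)? yes; not a Qualifying Claimant (article 13)? no; Supervised Beneficiary (article 9)? no — 1 of 3 hold (need ≥2) → not satisfied.
article 5 — Tier II Household: the claimant does not occupy the dwelling as their main home? yes; Listed Recipient (article 10)? yes; Tier I Claimant (article 3)? no — 2 of 3 hold (need ≥2) → satisfied.

Yes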